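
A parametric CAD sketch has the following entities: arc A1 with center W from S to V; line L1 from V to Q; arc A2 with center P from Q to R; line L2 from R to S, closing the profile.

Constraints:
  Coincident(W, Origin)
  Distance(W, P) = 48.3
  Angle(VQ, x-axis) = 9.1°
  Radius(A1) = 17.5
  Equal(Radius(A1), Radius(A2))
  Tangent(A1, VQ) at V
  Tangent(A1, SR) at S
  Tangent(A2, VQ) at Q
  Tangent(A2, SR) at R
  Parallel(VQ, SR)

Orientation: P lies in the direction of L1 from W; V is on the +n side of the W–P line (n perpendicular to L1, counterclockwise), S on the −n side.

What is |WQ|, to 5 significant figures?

51.373

Tangency of A1 to both parallel lines with radius 17.5 puts V and S at W ± 17.5·n: V = (-2.7678, 17.280), S = (2.7678, -17.280). Equal radii place Q and R the same way about P: Q = P + 17.5·n = (44.924, 24.919), R = P − 17.5·n = (50.460, -9.6407). Then |WQ| = |Q − W| = 51.373.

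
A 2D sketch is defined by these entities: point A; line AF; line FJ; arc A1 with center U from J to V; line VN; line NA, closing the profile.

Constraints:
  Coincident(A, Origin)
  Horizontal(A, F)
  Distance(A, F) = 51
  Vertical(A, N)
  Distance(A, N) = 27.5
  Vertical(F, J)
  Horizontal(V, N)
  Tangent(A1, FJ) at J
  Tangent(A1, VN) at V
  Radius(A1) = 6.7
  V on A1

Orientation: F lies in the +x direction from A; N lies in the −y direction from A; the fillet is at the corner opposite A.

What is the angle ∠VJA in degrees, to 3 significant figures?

67.2°

A is at the origin; A and F share the same y with |AF| = 51.0 and F on the +x side, so F = (51.0, 0.00). A and N share the same x with |AN| = 27.5 and N on the −y side, so N = (0.00, -27.5). The virtual corner opposite A is at (51.0, -27.5). A1 meets FJ tangentially, so UJ is at right angles to FJ and since A1 is tangent to VN there, UV ⟂ VN, with radius 6.7, so the center U sits 6.7 in from both sides at U = (44.3, -20.8). That places the tangent points at J = (51.0, -20.8) on FJ and V = (44.3, -27.5) on VN. Then cos ∠VJA = JV·JA / (|JV||JA|), giving 67.2°.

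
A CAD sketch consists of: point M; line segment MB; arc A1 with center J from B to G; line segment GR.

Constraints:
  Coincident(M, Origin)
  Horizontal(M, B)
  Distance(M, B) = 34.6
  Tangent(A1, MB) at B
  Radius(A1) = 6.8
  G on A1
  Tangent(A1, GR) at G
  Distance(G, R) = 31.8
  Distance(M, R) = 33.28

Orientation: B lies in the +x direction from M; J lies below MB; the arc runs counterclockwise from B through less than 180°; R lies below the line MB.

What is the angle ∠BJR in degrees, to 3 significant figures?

138°

Checks: |JB| = 6.800 ✓; |JG| = 6.800 ✓; ∠(JG, GR) = 90.00° ✓; |GR| = 31.80 ✓; |MR| = 33.28 ✓.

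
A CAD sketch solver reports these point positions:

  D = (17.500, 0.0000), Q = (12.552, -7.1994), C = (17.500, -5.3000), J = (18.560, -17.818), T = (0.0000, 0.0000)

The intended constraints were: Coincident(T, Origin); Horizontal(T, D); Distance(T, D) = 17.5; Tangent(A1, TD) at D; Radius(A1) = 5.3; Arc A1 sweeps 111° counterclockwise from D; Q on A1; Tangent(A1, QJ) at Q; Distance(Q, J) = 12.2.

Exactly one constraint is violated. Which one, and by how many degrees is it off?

Tangent(A1, QJ) at Q — off by 8.50°.

T = (0.00, 0.00) ✓; T.y = 0.00, D.y = 0.00 ✓; |TD| = 17.50 ✓; ∠(CD, DT) = 90.00° ✓; |CD| = 5.300 ✓; bearing(C→Q) − bearing(C→D) = 111.0° ✓; |CQ| = 5.300 ✓; ∠(CQ, QJ) = 81.50° ✗; |QJ| = 12.20 ✓.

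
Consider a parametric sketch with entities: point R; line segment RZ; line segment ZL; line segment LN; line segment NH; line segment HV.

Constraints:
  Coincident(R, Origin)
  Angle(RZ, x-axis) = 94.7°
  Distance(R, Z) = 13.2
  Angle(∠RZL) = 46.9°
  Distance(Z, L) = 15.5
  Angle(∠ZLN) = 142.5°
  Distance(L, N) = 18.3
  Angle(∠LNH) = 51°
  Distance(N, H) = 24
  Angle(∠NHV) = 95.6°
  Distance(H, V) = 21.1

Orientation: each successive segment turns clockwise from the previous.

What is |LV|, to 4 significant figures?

16.04

∠LNH = 51.0° gives NH at 155.1° from the x-axis; with |NH| = 24.0, H = (-6.245, -4.116). ∠NHV = 95.6° gives HV at 70.70° from the x-axis; with |HV| = 21.1, V = (0.7286, 15.80). Then |LV| = |V − L| = 16.04.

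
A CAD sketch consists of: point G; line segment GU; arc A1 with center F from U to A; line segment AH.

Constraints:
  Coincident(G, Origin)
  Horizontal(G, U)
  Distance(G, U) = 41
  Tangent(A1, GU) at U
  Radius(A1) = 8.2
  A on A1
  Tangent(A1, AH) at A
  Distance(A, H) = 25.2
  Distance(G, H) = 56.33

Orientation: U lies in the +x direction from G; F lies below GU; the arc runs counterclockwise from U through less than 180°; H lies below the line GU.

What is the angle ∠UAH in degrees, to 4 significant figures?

122.1°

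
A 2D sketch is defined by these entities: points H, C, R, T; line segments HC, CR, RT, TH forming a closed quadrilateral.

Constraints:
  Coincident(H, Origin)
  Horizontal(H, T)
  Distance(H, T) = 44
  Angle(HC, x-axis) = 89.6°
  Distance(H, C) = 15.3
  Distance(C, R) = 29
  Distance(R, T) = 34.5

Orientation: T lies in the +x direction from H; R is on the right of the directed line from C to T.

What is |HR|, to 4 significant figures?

16.14

Checks: |CR| = 29.00 ✓; |RT| = 34.50 ✓.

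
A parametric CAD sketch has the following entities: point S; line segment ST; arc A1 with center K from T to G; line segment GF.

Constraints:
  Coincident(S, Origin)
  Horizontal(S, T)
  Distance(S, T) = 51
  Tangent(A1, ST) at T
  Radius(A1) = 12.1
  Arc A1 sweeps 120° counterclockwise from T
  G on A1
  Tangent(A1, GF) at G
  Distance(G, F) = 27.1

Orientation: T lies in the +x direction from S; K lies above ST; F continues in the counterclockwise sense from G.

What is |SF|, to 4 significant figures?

63.48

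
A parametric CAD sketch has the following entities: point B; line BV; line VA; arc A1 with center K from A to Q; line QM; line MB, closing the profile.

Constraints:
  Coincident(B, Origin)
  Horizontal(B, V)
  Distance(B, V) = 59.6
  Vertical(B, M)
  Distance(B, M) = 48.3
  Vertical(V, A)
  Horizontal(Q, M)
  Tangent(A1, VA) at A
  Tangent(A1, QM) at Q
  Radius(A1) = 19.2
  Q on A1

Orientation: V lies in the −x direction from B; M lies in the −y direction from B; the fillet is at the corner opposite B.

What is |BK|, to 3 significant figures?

49.8

BM is vertical with |BM| = 48.3 and M on the −y side, so M = (0.00, -48.3). The virtual corner opposite B is at (-59.6, -48.3). A1 meets VA tangentially, so KA is at right angles to VA and A1 meets QM tangentially, so KQ is at right angles to QM, with radius 19.2, so the center K sits 19.2 in from both sides at K = (-40.4, -29.1). Then |BK| = |K − B| = 49.8.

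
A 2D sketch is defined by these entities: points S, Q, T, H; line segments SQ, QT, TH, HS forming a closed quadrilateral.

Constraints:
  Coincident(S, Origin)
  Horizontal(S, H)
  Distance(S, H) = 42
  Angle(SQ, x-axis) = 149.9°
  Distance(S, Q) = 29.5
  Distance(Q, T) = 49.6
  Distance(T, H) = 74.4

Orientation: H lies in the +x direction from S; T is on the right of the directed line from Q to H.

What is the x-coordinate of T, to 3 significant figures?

-23.8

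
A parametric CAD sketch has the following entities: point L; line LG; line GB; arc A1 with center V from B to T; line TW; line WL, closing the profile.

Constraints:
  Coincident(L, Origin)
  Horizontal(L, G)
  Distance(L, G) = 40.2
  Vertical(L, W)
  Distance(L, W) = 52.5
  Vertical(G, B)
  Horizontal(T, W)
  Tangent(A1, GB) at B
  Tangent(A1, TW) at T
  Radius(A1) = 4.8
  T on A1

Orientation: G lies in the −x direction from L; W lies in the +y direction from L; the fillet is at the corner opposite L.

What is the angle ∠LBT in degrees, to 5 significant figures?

94.877°

The virtual corner opposite L is at (-40.200, 52.500). A1 meets GB tangentially, so VB is at right angles to GB and the tangent condition forces VT to be normal to TW, with radius 4.8, so the center V sits 4.8 in from both sides at V = (-35.400, 47.700). That places the tangent points at B = (-40.200, 47.700) on GB and T = (-35.400, 52.500) on TW. Then cos ∠LBT = BL·BT / (|BL||BT|), giving 94.877°.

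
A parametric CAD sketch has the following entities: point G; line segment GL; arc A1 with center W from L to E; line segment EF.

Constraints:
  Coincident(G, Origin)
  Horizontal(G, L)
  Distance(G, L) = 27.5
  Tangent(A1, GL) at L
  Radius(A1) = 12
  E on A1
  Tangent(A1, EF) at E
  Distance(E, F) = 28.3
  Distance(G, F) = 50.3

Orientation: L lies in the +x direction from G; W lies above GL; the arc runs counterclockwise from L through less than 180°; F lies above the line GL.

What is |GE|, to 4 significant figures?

42.00

Checks: |WE| = 12.00 ✓; ∠(WE, EF) = 90.00° ✓; |EF| = 28.30 ✓; |GF| = 50.30 ✓.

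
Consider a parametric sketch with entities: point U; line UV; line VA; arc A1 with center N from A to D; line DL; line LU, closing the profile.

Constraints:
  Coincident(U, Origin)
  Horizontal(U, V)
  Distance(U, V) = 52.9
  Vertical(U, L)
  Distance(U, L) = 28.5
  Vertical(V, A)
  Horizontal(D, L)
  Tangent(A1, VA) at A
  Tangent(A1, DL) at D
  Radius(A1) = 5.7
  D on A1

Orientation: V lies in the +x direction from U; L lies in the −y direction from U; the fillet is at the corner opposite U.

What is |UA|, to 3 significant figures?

57.6

The virtual corner opposite U is at (52.9, -28.5). The tangent condition forces NA to be normal to VA and since A1 is tangent to DL there, ND ⟂ DL, with radius 5.7, so the center N sits 5.7 in from both sides at N = (47.2, -22.8). That places the tangent points at A = (52.9, -22.8) on VA and D = (47.2, -28.5) on DL. Then |UA| = |A − U| = 57.6.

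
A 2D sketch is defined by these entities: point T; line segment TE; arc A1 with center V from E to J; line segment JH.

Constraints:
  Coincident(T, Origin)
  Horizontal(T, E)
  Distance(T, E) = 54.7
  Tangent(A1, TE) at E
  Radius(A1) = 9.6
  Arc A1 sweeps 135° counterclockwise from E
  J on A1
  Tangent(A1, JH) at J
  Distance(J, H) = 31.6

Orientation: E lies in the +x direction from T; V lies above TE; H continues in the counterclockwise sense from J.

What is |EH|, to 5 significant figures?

41.740

On A1, E sits at bearing -90° from V; a 135° counterclockwise sweep puts J at bearing 45°, so J = V + 9.6·(cos 45°, sin 45°) = (61.488, 16.388). A1 meets JH tangentially, so VJ is at right angles to JH, so JH runs along (−sin 45°, cos 45°); with |JH| = 31.6, H = (39.144, 38.733). Then |EH| = |H − E| = 41.740.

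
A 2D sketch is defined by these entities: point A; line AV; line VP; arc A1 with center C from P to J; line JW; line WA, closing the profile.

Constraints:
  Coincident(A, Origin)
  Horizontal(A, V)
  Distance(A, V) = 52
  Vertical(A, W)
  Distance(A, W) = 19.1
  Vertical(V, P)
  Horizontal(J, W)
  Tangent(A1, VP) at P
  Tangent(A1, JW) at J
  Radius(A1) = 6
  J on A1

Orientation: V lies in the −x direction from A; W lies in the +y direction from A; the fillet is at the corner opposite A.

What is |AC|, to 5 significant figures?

47.829

A is at the origin; AV is horizontal with |AV| = 52.0 and V on the −x side, so V = (-52.000, 0.0000). A and W share the same x with |AW| = 19.1 and W on the +y side, so W = (0.0000, 19.100). The virtual corner opposite A is at (-52.000, 19.100). Tangency of A1 to VP means the radius CP is perpendicular to VP and tangency of A1 to JW means the radius CJ is perpendicular to JW, with radius 6.0, so the center C sits 6.0 in from both sides at C = (-46.000, 13.100). Then |AC| = |C − A| = 47.829.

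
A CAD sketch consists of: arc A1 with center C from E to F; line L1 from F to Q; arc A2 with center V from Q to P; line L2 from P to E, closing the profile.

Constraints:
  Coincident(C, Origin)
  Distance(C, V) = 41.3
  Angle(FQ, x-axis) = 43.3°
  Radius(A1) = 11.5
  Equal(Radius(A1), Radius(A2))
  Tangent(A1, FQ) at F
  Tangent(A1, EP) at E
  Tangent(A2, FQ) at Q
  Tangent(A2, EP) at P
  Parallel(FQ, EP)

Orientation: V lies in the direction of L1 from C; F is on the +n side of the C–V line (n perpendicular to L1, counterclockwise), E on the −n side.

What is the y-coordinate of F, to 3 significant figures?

8.37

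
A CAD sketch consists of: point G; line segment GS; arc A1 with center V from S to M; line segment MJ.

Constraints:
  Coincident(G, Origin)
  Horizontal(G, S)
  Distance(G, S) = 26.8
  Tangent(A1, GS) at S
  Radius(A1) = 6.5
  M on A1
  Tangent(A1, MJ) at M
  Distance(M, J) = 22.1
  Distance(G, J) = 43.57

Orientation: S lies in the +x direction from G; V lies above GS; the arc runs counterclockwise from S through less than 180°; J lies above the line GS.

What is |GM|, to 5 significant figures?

33.959

Checks: |VM| = 6.500 ✓; ∠(VM, MJ) = 90.00° ✓; |MJ| = 22.10 ✓; |GJ| = 43.57 ✓.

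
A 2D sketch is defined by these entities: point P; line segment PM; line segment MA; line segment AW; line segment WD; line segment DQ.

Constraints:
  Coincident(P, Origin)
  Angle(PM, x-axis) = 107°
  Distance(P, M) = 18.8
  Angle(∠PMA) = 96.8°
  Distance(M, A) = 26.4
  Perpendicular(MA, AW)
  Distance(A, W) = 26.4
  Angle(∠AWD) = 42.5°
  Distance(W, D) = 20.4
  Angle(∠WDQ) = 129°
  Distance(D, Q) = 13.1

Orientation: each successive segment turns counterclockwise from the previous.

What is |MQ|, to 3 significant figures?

14.6

P is at the origin; PM runs at 107.0° with length 18.8, so M = (-5.50, 18.0). ∠PMA = 96.8° gives MA at -170° from the x-axis; with |MA| = 26.4, A = (-31.5, 13.3). The perpendicularity gives AW at right angles to MA, so AW runs at -79.8°; with |AW| = 26.4, W = (-26.8, -12.7). ∠AWD = 42.5° gives WD at 57.7° from the x-axis; with |WD| = 20.4, D = (-15.9, 4.56). ∠WDQ = 129.0° gives DQ at 109° from the x-axis; with |DQ| = 13.1, Q = (-20.1, 17.0). Then |MQ| = |Q − M| = 14.6.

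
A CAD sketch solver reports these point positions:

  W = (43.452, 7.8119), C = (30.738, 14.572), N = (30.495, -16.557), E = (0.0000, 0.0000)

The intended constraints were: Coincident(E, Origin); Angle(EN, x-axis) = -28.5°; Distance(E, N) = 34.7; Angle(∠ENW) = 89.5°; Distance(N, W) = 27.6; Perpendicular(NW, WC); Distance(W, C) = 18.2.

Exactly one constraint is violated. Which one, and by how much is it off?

Distance(W, C) = 18.2 — off by 3.80.

E = (0.00, 0.00) ✓; EN at -28.50° ✓; |EN| = 34.70 ✓; ∠ENW = 89.50° ✓; |NW| = 27.60 ✓; ∠(NW, WC) = 90.00° ✓; |WC| = 14.40 ✗.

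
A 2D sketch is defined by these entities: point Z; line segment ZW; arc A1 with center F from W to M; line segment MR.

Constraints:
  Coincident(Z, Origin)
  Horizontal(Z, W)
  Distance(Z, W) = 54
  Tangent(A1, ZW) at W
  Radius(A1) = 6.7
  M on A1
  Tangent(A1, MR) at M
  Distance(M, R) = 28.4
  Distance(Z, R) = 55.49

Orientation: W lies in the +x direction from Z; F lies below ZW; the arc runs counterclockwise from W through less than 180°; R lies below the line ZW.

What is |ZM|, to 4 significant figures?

47.71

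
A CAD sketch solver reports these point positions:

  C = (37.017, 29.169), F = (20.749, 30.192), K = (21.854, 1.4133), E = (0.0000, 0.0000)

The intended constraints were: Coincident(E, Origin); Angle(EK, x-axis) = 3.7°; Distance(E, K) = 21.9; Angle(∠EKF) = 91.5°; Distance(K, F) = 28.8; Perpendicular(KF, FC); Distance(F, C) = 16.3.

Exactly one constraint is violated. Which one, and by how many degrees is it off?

Perpendicular(KF, FC) — off by 5.80°.

E = (0.00, 0.00) ✓; EK at 3.700° ✓; |EK| = 21.90 ✓; ∠EKF = 91.50° ✓; |KF| = 28.80 ✓; ∠(KF, FC) = 95.80° ✗; |FC| = 16.30 ✓.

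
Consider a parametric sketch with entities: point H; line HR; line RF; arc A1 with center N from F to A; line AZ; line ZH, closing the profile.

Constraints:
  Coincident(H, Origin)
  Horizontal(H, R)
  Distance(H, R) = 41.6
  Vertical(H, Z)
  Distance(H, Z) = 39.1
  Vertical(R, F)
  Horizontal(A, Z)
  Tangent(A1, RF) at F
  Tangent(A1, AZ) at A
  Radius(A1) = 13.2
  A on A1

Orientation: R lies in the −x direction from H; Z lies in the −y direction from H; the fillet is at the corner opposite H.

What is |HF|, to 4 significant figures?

49.00

H is at the origin; H and R share the same y with |HR| = 41.6 and R on the −x side, so R = (-41.60, 0.000). HZ is vertical with |HZ| = 39.1 and Z on the −y side, so Z = (0.000, -39.10). The virtual corner opposite H is at (-41.60, -39.10). Tangency of A1 to RF means the radius NF is perpendicular to RF and since A1 is tangent to AZ there, NA ⟂ AZ, with radius 13.2, so the center N sits 13.2 in from both sides at N = (-28.40, -25.90). That places the tangent points at F = (-41.60, -25.90) on RF and A = (-28.40, -39.10) on AZ. Then |HF| = |F − H| = 49.00.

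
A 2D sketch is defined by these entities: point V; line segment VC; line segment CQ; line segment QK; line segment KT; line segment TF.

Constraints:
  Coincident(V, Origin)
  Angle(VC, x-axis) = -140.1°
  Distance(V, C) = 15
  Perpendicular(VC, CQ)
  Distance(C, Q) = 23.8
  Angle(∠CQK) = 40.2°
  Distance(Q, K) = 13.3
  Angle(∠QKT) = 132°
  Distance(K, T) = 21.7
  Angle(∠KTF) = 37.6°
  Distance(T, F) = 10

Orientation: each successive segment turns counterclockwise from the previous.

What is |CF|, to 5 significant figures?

1.0588

V is at the origin; VC runs at -140.1° with length 15.0, so C = (-11.507, -9.6217). VC is perpendicular to CQ, so CQ runs at -50.100°; with |CQ| = 23.8, Q = (3.7590, -27.880). ∠CQK = 40.2° gives QK at 89.700° from the x-axis; with |QK| = 13.3, K = (3.8287, -14.580). ∠QKT = 132.0° gives KT at 137.70° from the x-axis; with |KT| = 21.7, T = (-12.221, 0.023914). ∠KTF = 37.6° gives TF at -79.900° from the x-axis; with |TF| = 10.0, F = (-10.468, -9.8211). Then |CF| = |F − C| = 1.0588.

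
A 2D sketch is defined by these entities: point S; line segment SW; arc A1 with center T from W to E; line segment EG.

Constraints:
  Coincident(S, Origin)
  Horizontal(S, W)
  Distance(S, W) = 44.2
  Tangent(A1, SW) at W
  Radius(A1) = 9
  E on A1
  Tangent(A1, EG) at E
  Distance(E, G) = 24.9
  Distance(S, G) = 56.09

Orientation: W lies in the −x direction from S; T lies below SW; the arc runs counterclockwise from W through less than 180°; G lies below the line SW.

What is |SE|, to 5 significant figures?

53.993

Checks: |TE| = 9.000 ✓; ∠(TE, EG) = 90.00° ✓; |EG| = 24.90 ✓; |SG| = 56.09 ✓.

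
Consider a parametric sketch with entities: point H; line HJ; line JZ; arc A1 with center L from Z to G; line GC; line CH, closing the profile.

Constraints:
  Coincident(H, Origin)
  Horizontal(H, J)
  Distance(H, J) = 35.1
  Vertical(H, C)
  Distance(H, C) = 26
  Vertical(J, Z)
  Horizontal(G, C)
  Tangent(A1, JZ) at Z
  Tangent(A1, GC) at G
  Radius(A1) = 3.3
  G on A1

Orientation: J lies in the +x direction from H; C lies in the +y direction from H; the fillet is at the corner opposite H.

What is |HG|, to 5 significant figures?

41.076

The virtual corner opposite H is at (35.100, 26.000). A1 meets JZ tangentially, so LZ is at right angles to JZ and A1 meets GC tangentially, so LG is at right angles to GC, with radius 3.3, so the center L sits 3.3 in from both sides at L = (31.800, 22.700). That places the tangent points at Z = (35.100, 22.700) on JZ and G = (31.800, 26.000) on GC. Then |HG| = |G − H| = 41.076.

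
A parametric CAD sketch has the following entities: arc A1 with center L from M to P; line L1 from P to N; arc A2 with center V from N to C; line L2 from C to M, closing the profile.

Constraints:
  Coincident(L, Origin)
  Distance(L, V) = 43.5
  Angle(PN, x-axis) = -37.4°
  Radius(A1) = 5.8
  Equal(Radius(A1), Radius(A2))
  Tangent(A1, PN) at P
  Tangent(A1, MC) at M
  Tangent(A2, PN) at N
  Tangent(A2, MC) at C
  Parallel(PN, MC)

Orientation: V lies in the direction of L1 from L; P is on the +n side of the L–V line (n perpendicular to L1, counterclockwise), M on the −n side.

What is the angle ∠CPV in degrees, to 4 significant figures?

7.337°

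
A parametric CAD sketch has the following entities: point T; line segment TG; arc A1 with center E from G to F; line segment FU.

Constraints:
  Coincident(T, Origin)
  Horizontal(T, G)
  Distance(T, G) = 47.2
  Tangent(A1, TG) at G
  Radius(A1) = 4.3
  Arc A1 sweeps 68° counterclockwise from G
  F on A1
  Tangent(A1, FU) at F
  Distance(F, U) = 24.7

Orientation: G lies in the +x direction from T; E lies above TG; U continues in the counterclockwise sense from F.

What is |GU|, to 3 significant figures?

28.8

T is at the origin; T and G share the same y with |TG| = 47.2 and G on the +x side, so G = (47.2, 0.00). Tangency of A1 to TG means the radius EG is perpendicular to TG, so E = G + (0, 4.3) = (47.2, 4.30). On A1, G sits at bearing -90° from E; a 68° counterclockwise sweep puts F at bearing -22°, so F = E + 4.3·(cos -22°, sin -22°) = (51.2, 2.69). A1 meets FU tangentially, so EF is at right angles to FU, so FU runs along (−sin -22°, cos -22°); with |FU| = 24.7, U = (60.4, 25.6). Then |GU| = |U − G| = 28.8.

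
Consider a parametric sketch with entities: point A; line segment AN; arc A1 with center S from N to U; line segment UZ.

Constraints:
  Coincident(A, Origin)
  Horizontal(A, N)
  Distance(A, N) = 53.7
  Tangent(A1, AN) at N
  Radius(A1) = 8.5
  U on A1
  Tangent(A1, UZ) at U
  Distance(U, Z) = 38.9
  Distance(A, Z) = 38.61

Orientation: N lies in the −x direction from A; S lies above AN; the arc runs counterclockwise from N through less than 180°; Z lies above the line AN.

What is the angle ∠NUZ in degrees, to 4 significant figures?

155.7°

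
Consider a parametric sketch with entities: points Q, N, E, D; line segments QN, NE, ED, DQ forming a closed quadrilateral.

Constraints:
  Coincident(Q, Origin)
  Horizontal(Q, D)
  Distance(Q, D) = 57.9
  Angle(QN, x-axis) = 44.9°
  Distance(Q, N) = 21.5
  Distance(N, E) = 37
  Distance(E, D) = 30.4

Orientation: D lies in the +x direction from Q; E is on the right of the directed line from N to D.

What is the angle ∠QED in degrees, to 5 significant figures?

117.51°

Q is at the origin; Q and D share the same y with |QD| = 57.9 and D in +x, so D = (57.9, 0). QN runs at 44.9° with |QN| = 21.5, so N = (15.229, 15.176). E is determined by |NE| = 37.0 and |ED| = 30.4 together: it lies at the intersection of circle(N, 37.0) and circle(D, 30.4). With |ND| = 45.289, the foot of the radical line on ND is 27.556 from N and the perpendicular offset is √(37.0² − 27.556²) = 24.692. Taking the right-of-ND solution: E = (32.918, -17.322).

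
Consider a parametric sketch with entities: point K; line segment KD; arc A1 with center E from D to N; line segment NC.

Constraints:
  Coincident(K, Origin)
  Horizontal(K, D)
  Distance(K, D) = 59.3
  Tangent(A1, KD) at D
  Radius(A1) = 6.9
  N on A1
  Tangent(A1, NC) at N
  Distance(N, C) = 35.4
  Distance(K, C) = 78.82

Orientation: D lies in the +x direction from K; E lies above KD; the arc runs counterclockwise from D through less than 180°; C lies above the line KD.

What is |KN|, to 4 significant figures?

66.55

K is at the origin; K and D share the same y with |KD| = 59.3 and D on the +x side, so D = (59.30, 0.000). Since A1 is tangent to KD there, ED ⟂ KD, so E = D + (0, 6.9) = (59.30, 6.900). Since EN ⟂ NC (tangency), |EC| = √(6.9² + 35.4²) = 36.07 regardless of where N sits on A1. So C lies on both circle(K, 78.82) and circle(E, 36.07); the above-KD intersection is C = (66.55, 42.23). N is the foot of the tangent from C: N = (66.20, 6.831).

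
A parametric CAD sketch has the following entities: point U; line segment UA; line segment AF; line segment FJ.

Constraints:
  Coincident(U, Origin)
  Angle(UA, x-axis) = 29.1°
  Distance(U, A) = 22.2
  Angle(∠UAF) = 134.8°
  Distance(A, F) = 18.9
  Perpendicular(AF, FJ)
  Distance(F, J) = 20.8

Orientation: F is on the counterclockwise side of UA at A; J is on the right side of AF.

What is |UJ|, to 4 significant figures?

50.29

∠UAF = 134.8°, so AF runs at 29.1° + (180° − 134.8°) = 74.30° from the x-axis; with |AF| = 18.9, F = A + 18.9·(cos 74.30°, sin 74.30°) = (24.51, 28.99). AF ⟂ FJ; with |FJ| = 20.8 on the right of AF, J = F + 20.8·(0.9627, -0.2706) = (44.54, 23.36). Then |UJ| = |J − U| = 50.29.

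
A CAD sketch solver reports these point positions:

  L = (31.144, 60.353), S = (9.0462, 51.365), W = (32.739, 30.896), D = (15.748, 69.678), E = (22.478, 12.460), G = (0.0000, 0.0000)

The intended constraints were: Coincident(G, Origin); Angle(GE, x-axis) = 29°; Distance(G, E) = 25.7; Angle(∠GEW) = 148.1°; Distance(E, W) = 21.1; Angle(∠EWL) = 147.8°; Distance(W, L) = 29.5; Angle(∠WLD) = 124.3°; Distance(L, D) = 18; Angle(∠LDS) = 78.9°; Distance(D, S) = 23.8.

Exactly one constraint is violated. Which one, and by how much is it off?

Distance(D, S) = 23.8 — off by 4.30.

G = (0.00, 0.00) ✓; GE at 29.00° ✓; |GE| = 25.70 ✓; ∠GEW = 148.1° ✓; |EW| = 21.10 ✓; ∠EWL = 147.8° ✓; |WL| = 29.50 ✓; ∠WLD = 124.3° ✓; |LD| = 18.00 ✓; ∠LDS = 78.90° ✓; |DS| = 19.50 ✗.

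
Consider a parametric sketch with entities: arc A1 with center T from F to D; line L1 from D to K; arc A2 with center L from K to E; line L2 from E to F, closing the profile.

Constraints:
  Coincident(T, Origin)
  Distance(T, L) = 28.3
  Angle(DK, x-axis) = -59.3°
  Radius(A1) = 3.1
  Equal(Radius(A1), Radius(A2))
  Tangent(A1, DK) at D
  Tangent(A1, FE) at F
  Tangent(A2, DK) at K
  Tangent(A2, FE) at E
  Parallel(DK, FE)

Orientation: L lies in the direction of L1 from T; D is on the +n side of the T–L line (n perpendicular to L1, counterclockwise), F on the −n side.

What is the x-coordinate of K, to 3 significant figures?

17.1

The slot axis is L1's direction at -59.3°, so u = (cos -59.3°, sin -59.3°) = (0.511, -0.860) and n = (−sin -59.3°, cos -59.3°) = (0.860, 0.511). T is at the origin and L lies 28.3 along u from T, so L = 28.3·u = (14.4, -24.3). Tangency of A1 to both parallel lines with radius 3.1 puts D and F at T ± 3.1·n: D = (2.67, 1.58), F = (-2.67, -1.58). Equal radii place K and E the same way about L: K = L + 3.1·n = (17.1, -22.8), E = L − 3.1·n = (11.8, -25.9). So K.x = 17.1.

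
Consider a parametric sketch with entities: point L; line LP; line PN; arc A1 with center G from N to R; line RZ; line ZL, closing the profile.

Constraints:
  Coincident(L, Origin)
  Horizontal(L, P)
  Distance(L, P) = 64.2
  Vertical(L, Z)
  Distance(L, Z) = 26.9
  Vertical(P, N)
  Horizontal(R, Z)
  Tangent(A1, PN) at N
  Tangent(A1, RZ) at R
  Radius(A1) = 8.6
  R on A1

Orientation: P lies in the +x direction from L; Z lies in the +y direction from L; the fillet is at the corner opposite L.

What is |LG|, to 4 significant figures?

58.53

L and Z share the same x with |LZ| = 26.9 and Z on the +y side, so Z = (0.000, 26.90). The virtual corner opposite L is at (64.20, 26.90). A1 meets PN tangentially, so GN is at right angles to PN and tangency of A1 to RZ means the radius GR is perpendicular to RZ, with radius 8.6, so the center G sits 8.6 in from both sides at G = (55.60, 18.30). Then |LG| = |G − L| = 58.53.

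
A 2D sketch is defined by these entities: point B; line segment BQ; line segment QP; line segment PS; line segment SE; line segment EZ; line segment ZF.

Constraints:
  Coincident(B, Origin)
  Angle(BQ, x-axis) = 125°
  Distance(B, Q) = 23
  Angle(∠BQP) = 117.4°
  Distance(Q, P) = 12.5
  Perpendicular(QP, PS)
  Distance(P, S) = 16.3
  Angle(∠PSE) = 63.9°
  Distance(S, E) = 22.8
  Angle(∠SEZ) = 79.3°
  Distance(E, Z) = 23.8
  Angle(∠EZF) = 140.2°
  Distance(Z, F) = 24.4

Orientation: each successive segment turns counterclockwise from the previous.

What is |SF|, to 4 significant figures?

38.91

B is at the origin; BQ runs at 125.0° with length 23.0, so Q = (-13.19, 18.84). ∠BQP = 117.4° gives QP at -172.4° from the x-axis; with |QP| = 12.5, P = (-25.58, 17.19). The perpendicularity gives PS at right angles to QP, so PS runs at -82.40°; with |PS| = 16.3, S = (-23.43, 1.030). ∠PSE = 63.9° gives SE at 33.70° from the x-axis; with |SE| = 22.8, E = (-4.458, 13.68). ∠SEZ = 79.3° gives EZ at 134.4° from the x-axis; with |EZ| = 23.8, Z = (-21.11, 30.69). ∠EZF = 140.2° gives ZF at 174.2° from the x-axis; with |ZF| = 24.4, F = (-45.39, 33.15). Then |SF| = |F − S| = 38.91.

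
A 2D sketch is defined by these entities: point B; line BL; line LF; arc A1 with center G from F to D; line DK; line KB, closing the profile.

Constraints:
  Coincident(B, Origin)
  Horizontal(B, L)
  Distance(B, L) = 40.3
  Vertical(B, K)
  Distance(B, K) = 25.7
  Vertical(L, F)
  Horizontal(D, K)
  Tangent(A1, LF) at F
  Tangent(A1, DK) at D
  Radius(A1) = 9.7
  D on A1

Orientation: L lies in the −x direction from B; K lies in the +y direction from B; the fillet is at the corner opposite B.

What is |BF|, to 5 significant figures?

43.360

B is at the origin; BL is horizontal with |BL| = 40.3 and L on the −x side, so L = (-40.300, 0.0000). BK is vertical with |BK| = 25.7 and K on the +y side, so K = (0.0000, 25.700). The virtual corner opposite B is at (-40.300, 25.700). The tangent condition forces GF to be normal to LF and since A1 is tangent to DK there, GD ⟂ DK, with radius 9.7, so the center G sits 9.7 in from both sides at G = (-30.600, 16.000). That places the tangent points at F = (-40.300, 16.000) on LF and D = (-30.600, 25.700) on DK. Then |BF| = |F − B| = 43.360.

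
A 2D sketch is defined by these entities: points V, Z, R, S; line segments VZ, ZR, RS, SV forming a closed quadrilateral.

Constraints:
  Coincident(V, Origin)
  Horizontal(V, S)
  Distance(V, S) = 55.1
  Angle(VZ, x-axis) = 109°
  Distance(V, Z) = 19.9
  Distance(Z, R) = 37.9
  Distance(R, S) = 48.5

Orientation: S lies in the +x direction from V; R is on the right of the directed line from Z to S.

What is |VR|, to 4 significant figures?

18.19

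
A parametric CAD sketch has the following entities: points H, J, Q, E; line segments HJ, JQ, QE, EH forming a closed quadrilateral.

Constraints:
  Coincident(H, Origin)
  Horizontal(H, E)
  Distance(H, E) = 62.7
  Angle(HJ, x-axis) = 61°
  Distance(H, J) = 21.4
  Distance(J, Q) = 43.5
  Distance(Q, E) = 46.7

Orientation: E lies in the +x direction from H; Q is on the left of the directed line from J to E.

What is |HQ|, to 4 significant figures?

63.42

H is at the origin; HE is horizontal with |HE| = 62.7 and E in +x, so E = (62.7, 0). HJ runs at 61.0° with |HJ| = 21.4, so J = (10.37, 18.72). Q is determined by |JQ| = 43.5 and |QE| = 46.7 together: it lies at the intersection of circle(J, 43.5) and circle(E, 46.7). With |JE| = 55.57, the foot of the radical line on JE is 25.19 from J and the perpendicular offset is √(43.5² − 25.19²) = 35.47. Taking the left-of-JE solution: Q = (46.04, 43.63).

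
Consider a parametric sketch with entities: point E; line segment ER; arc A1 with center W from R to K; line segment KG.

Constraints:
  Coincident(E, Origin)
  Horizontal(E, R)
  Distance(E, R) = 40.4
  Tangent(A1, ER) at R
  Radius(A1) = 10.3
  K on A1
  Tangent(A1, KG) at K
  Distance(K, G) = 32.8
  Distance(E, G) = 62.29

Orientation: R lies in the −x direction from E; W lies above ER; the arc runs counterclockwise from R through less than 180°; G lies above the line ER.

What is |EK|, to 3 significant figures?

34.0

E is at the origin; E and R share the same y with |ER| = 40.4 and R on the −x side, so R = (-40.4, 0.00). The tangent condition forces WR to be normal to ER, so W = R + (0, 10.3) = (-40.4, 10.3). Since WK ⟂ KG (tangency), |WG| = √(10.3² + 32.8²) = 34.4 regardless of where K sits on A1. So G lies on both circle(E, 62.29) and circle(W, 34.4); the above-ER intersection is G = (-43.6, 44.5). K is the foot of the tangent from G: K = (-30.9, 14.3).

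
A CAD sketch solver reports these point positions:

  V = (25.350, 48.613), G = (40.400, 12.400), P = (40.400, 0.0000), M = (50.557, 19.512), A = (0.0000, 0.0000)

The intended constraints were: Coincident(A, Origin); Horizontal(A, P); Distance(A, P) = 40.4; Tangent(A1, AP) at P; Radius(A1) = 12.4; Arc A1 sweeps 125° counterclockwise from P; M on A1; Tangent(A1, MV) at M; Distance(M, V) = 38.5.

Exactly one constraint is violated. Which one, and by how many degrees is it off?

Tangent(A1, MV) at M — off by 5.90°.

A = (0.00, 0.00) ✓; A.y = 0.00, P.y = 0.00 ✓; |AP| = 40.40 ✓; ∠(GP, PA) = 90.00° ✓; |GP| = 12.40 ✓; bearing(G→M) − bearing(G→P) = 125.0° ✓; |GM| = 12.40 ✓; ∠(GM, MV) = 84.10° ✗; |MV| = 38.50 ✓.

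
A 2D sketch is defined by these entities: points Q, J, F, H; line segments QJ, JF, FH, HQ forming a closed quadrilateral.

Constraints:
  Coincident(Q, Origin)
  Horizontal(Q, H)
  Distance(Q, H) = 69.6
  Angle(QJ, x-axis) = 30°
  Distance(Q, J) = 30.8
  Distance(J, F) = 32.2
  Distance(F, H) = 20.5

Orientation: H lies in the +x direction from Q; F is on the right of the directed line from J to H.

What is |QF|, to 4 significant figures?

50.62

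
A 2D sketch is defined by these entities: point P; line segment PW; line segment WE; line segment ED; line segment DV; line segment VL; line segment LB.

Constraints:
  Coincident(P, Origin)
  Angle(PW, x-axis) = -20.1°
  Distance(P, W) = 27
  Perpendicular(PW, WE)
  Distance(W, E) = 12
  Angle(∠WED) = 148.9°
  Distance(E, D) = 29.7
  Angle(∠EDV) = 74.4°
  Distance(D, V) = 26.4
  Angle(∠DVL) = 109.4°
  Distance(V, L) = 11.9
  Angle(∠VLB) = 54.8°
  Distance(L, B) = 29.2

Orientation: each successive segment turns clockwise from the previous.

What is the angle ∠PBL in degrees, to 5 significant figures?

7.0709°

P is at the origin; PW runs at -20.1° with length 27.0, so W = (25.356, -9.2788). The perpendicularity gives WE at right angles to PW, so WE runs at -110.10°; with |WE| = 12.0, E = (21.232, -20.548). ∠WED = 148.9° gives ED at -141.20° from the x-axis; with |ED| = 29.7, D = (-1.9147, -39.158). ∠EDV = 74.4° gives DV at 113.20° from the x-axis; with |DV| = 26.4, V = (-12.315, -14.893). ∠DVL = 109.4° gives VL at 42.600° from the x-axis; with |VL| = 11.9, L = (-3.5552, -6.8381). ∠VLB = 54.8° gives LB at -82.600° from the x-axis; with |LB| = 29.2, B = (0.20561, -35.795). Then cos ∠PBL = BP·BL / (|BP||BL|), giving 7.0709°.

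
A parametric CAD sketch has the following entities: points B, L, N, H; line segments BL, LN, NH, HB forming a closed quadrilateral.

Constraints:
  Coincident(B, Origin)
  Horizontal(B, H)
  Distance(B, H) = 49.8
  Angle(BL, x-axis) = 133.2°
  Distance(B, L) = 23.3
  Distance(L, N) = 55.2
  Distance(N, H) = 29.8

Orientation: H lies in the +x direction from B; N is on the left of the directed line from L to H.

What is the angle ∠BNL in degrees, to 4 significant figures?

24.74°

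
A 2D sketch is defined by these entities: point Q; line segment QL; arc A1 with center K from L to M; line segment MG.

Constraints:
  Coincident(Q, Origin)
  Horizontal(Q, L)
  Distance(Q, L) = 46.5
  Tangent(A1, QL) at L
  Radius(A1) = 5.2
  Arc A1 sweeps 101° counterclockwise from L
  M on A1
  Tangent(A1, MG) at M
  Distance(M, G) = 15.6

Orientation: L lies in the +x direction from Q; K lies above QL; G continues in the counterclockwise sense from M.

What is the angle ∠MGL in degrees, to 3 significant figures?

16.7°

On A1, L sits at bearing -90° from K; a 101° counterclockwise sweep puts M at bearing 11°, so M = K + 5.2·(cos 11°, sin 11°) = (51.6, 6.19). Tangency of A1 to MG means the radius KM is perpendicular to MG, so MG runs along (−sin 11°, cos 11°); with |MG| = 15.6, G = (48.6, 21.5). Then cos ∠MGL = GM·GL / (|GM||GL|), giving 16.7°.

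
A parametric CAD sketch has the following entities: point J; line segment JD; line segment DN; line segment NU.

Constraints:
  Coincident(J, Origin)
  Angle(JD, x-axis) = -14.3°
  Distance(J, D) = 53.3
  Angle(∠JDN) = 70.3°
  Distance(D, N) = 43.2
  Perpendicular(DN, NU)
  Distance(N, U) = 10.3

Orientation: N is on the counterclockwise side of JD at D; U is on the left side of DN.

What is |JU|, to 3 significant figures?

47.2

J is at the origin; JD runs at -14.3° with length 53.3, so D = 53.3·(cos -14.3°, sin -14.3°) = (51.6, -13.2). ∠JDN = 70.3°, so DN runs at -14.3° + (180° − 70.3°) = 95.4° from the x-axis; with |DN| = 43.2, N = D + 43.2·(cos 95.4°, sin 95.4°) = (47.6, 29.8). DN is perpendicular to NU; with |NU| = 10.3 on the left of DN, U = N + 10.3·(-0.996, -0.0941) = (37.3, 28.9). Then |JU| = |U − J| = 47.2.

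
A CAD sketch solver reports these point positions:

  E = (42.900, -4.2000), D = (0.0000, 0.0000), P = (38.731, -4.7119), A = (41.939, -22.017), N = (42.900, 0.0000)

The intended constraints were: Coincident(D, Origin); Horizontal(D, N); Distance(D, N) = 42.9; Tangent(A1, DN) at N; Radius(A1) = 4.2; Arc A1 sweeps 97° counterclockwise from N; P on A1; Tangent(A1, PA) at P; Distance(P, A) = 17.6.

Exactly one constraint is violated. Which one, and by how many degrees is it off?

Tangent(A1, PA) at P — off by 3.50°.

D = (0.00, 0.00) ✓; D.y = 0.00, N.y = 0.00 ✓; |DN| = 42.90 ✓; ∠(EN, ND) = 90.00° ✓; |EN| = 4.200 ✓; bearing(E→P) − bearing(E→N) = 97.00° ✓; |EP| = 4.200 ✓; ∠(EP, PA) = 86.50° ✗; |PA| = 17.60 ✓.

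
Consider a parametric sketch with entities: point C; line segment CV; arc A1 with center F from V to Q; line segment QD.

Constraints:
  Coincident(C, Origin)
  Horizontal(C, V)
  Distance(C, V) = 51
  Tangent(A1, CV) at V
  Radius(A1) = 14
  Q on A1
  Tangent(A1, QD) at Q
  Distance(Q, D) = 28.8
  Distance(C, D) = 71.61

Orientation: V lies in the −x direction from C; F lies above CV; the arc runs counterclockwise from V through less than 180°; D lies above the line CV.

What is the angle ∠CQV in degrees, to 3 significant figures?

89.5°

Checks: |CV| = 51.00 ✓; |FQ| = 14.00 ✓; ∠(FQ, QD) = 90.00° ✓; |QD| = 28.80 ✓; |CD| = 71.61 ✓.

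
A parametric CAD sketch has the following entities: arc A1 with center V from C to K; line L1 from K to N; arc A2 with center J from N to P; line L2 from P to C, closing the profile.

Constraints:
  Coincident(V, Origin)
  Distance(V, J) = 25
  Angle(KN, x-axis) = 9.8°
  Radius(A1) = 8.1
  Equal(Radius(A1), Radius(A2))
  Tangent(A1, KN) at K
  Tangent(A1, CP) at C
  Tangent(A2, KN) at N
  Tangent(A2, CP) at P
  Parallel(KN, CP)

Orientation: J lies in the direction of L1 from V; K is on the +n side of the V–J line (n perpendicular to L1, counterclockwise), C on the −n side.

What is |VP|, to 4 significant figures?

26.28

The slot axis is L1's direction at 9.8°, so u = (cos 9.8°, sin 9.8°) = (0.9854, 0.1702) and n = (−sin 9.8°, cos 9.8°) = (-0.1702, 0.9854). V is at the origin and J lies 25.0 along u from V, so J = 25.0·u = (24.64, 4.255). Tangency of A1 to both parallel lines with radius 8.1 puts K and C at V ± 8.1·n: K = (-1.379, 7.982), C = (1.379, -7.982). Equal radii place N and P the same way about J: N = J + 8.1·n = (23.26, 12.24), P = J − 8.1·n = (26.01, -3.727). Then |VP| = |P − V| = 26.28.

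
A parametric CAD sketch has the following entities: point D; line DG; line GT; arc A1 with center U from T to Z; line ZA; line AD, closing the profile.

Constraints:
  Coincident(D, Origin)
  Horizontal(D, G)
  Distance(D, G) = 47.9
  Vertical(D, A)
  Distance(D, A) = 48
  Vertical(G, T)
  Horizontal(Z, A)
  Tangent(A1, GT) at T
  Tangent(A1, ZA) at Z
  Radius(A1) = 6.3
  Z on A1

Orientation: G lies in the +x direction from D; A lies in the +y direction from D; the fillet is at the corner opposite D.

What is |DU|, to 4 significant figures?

58.90

D is at the origin; DG is horizontal with |DG| = 47.9 and G on the +x side, so G = (47.90, 0.000). D and A share the same x with |DA| = 48.0 and A on the +y side, so A = (0.000, 48.00). The virtual corner opposite D is at (47.90, 48.00). The tangent condition forces UT to be normal to GT and tangency of A1 to ZA means the radius UZ is perpendicular to ZA, with radius 6.3, so the center U sits 6.3 in from both sides at U = (41.60, 41.70). Then |DU| = |U − D| = 58.90.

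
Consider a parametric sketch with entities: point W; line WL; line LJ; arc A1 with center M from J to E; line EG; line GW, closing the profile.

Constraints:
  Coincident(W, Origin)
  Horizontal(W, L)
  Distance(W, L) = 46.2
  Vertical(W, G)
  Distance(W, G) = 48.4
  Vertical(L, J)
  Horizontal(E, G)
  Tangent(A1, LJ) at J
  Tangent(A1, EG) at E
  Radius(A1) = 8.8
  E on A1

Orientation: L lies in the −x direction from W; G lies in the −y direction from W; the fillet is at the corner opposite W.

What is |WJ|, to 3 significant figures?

60.8

W is at the origin; W and L share the same y with |WL| = 46.2 and L on the −x side, so L = (-46.2, 0.00). W and G share the same x with |WG| = 48.4 and G on the −y side, so G = (0.00, -48.4). The virtual corner opposite W is at (-46.2, -48.4). The tangent condition forces MJ to be normal to LJ and tangency of A1 to EG means the radius ME is perpendicular to EG, with radius 8.8, so the center M sits 8.8 in from both sides at M = (-37.4, -39.6). That places the tangent points at J = (-46.2, -39.6) on LJ and E = (-37.4, -48.4) on EG. Then |WJ| = |J − W| = 60.8.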